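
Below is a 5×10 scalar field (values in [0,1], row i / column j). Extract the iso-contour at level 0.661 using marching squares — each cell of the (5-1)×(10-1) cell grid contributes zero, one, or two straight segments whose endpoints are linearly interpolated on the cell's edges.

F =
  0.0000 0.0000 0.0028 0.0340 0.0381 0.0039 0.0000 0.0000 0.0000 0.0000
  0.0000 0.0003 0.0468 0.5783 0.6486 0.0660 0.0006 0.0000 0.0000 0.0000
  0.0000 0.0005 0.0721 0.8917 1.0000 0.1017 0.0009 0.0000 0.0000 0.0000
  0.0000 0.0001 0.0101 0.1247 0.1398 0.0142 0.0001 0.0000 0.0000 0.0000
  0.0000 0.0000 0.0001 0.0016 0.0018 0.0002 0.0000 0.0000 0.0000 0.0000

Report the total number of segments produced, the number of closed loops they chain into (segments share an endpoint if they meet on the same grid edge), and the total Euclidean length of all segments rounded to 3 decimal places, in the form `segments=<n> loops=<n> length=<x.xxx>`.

segments=6 loops=1 length=4.812

cell (1,2): code 0100 → (1.264,3.000)–(2.000,2.719)
cell (1,3): code 1100 → (1.035,4.000)–(1.264,3.000)
cell (1,4): code 1000 → (2.000,4.377)–(1.035,4.000)
cell (2,2): code 0010 → (2.000,2.719)–(2.301,3.000)
cell (2,3): code 0011 → (2.301,3.000)–(2.394,4.000)
cell (2,4): code 0001 → (2.394,4.000)–(2.000,4.377)
total: 6 segments, chained into 1 closed loop(s), length Σ = 4.811727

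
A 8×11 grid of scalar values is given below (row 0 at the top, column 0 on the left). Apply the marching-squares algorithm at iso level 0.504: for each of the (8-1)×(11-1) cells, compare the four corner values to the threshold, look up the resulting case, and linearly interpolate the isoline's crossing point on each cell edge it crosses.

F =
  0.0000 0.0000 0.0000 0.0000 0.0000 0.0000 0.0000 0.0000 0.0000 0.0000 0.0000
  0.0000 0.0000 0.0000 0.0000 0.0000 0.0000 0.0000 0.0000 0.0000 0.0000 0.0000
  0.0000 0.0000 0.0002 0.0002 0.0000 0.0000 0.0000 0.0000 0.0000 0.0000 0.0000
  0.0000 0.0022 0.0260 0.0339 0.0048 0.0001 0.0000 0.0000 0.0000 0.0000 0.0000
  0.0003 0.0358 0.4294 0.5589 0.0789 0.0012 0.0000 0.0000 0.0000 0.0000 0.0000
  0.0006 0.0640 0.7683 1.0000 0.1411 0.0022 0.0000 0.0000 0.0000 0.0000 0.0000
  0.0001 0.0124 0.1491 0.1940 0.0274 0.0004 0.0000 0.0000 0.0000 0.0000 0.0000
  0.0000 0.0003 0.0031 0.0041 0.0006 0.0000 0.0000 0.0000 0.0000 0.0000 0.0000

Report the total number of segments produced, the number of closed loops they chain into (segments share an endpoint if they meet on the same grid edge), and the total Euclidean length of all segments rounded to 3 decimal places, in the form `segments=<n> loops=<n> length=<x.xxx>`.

segments=8 loops=1 length=5.606

cell (3,2): code 0100 → (3.895,3.000)–(4.000,2.576)
cell (3,3): code 1000 → (4.000,3.114)–(3.895,3.000)
cell (4,1): code 0100 → (4.220,2.000)–(5.000,1.625)
cell (4,2): code 1110 → (4.000,2.576)–(4.220,2.000)
cell (4,3): code 1001 → (5.000,3.577)–(4.000,3.114)
cell (5,1): code 0010 → (5.000,1.625)–(5.427,2.000)
cell (5,2): code 0011 → (5.427,2.000)–(5.615,3.000)
cell (5,3): code 0001 → (5.615,3.000)–(5.000,3.577)
total: 8 segments, chained into 1 closed loop(s), length Σ = 5.605676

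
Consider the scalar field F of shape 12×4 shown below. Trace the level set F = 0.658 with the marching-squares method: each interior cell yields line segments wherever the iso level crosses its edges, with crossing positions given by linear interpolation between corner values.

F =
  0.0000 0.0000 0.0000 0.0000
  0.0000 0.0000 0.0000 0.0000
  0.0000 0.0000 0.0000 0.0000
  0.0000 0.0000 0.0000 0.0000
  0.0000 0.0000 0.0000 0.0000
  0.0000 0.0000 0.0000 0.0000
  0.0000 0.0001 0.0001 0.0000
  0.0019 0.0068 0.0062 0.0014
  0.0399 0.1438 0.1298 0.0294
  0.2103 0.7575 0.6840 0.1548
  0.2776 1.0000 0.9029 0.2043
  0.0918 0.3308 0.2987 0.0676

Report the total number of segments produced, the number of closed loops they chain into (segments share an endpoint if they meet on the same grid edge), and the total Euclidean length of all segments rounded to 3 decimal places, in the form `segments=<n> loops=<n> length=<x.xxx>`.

cell (8,0): code 0100 → (8.838,1.000)–(9.000,0.818)
cell (8,1): code 1100 → (8.953,2.000)–(8.838,1.000)
cell (8,2): code 1000 → (9.000,2.049)–(8.953,2.000)
cell (9,0): code 0110 → (9.000,0.818)–(10.000,0.527)
cell (9,2): code 1001 → (10.000,2.351)–(9.000,2.049)
cell (10,0): code 0010 → (10.000,0.527)–(10.511,1.000)
cell (10,1): code 0011 → (10.511,1.000)–(10.405,2.000)
cell (10,2): code 0001 → (10.405,2.000)–(10.000,2.351)
total: 8 segments, chained into 1 closed loop(s), length Σ = 5.642363

segments=8 loops=1 length=5.642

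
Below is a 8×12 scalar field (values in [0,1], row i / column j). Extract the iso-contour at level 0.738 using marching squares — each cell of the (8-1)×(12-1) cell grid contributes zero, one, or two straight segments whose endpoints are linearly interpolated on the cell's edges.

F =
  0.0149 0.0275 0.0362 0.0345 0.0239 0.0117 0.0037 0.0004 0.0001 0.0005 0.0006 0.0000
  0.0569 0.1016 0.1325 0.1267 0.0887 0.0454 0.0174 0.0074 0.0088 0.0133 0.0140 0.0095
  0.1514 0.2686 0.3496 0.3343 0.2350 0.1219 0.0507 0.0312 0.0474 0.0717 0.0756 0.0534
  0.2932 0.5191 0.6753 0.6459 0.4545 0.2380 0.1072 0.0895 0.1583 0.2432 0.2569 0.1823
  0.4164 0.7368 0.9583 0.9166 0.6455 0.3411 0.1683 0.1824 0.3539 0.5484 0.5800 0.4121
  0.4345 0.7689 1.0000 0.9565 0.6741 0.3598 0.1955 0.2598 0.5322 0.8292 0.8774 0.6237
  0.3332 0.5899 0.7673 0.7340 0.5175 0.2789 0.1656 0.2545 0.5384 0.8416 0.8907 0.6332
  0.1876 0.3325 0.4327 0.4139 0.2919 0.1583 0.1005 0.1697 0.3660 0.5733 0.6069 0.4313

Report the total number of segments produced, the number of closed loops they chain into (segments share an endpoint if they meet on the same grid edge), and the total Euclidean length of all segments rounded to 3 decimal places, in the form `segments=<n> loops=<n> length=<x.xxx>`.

cell (3,1): code 0100 → (3.222,2.000)–(4.000,1.005)
cell (3,2): code 1100 → (3.340,3.000)–(3.222,2.000)
cell (3,3): code 1000 → (4.000,3.659)–(3.340,3.000)
cell (4,0): code 0100 → (4.037,1.000)–(5.000,0.908)
cell (4,1): code 1110 → (4.000,1.005)–(4.037,1.000)
cell (4,3): code 1001 → (5.000,3.774)–(4.000,3.659)
cell (4,8): code 0100 → (4.675,9.000)–(5.000,8.693)
cell (4,9): code 1100 → (4.531,10.000)–(4.675,9.000)
cell (4,10): code 1000 → (5.000,10.549)–(4.531,10.000)
cell (5,0): code 0010 → (5.000,0.908)–(5.173,1.000)
cell (5,1): code 0111 → (5.173,1.000)–(6.000,1.835)
cell (5,2): code 1011 → (6.000,2.880)–(5.982,3.000)
cell (5,3): code 0001 → (5.982,3.000)–(5.000,3.774)
cell (5,8): code 0110 → (5.000,8.693)–(6.000,8.658)
cell (5,10): code 1001 → (6.000,10.593)–(5.000,10.549)
cell (6,1): code 0010 → (6.000,1.835)–(6.088,2.000)
cell (6,2): code 0001 → (6.088,2.000)–(6.000,2.880)
cell (6,8): code 0010 → (6.000,8.658)–(6.386,9.000)
cell (6,9): code 0011 → (6.386,9.000)–(6.538,10.000)
cell (6,10): code 0001 → (6.538,10.000)–(6.000,10.593)
total: 20 segments, chained into 2 closed loop(s), length Σ = 15.536654

segments=20 loops=2 length=15.537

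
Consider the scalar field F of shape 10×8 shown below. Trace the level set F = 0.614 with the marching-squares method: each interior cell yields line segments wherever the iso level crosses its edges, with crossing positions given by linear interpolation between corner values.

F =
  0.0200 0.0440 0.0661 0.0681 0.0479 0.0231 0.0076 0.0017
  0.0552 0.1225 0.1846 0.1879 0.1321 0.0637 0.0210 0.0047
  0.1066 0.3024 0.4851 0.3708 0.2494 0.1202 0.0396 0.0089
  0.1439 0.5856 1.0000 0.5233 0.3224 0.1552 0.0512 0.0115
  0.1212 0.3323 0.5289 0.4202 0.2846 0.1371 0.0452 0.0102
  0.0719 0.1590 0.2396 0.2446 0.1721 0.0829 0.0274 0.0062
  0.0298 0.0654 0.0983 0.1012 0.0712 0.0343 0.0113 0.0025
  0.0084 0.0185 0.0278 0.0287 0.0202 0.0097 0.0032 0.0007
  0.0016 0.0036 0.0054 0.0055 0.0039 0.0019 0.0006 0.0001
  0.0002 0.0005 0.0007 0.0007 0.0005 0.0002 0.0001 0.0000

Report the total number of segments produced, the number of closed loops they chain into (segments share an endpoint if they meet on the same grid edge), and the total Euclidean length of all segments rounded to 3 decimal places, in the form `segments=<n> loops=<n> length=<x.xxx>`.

cell (2,1): code 0100 → (2.250,2.000)–(3.000,1.069)
cell (2,2): code 1000 → (3.000,2.810)–(2.250,2.000)
cell (3,1): code 0010 → (3.000,1.069)–(3.819,2.000)
cell (3,2): code 0001 → (3.819,2.000)–(3.000,2.810)
total: 4 segments, chained into 1 closed loop(s), length Σ = 4.691662

segments=4 loops=1 length=4.692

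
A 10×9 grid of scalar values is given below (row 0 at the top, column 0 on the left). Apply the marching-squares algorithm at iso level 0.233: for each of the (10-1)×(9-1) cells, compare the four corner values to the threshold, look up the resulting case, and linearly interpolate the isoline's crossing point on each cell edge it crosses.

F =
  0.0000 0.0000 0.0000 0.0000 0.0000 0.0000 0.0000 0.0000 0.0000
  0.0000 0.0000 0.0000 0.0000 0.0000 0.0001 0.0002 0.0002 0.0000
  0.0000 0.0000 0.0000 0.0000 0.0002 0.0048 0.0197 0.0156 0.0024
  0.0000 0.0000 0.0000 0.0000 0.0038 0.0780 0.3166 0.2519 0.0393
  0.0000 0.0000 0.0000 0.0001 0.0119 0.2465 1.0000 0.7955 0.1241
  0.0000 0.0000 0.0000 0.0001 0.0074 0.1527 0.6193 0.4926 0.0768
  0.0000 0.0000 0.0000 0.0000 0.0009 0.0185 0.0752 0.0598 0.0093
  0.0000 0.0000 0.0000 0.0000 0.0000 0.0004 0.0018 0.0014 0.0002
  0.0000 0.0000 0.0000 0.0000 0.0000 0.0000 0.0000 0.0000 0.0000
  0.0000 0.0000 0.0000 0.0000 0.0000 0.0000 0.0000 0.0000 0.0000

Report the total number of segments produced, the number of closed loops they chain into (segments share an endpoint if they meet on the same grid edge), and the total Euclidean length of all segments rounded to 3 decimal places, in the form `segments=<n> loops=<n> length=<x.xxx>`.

cell (2,5): code 0100 → (2.718,6.000)–(3.000,5.650)
cell (2,6): code 1100 → (2.920,7.000)–(2.718,6.000)
cell (2,7): code 1000 → (3.000,7.089)–(2.920,7.000)
cell (3,4): code 0100 → (3.920,5.000)–(4.000,4.942)
cell (3,5): code 1110 → (3.000,5.650)–(3.920,5.000)
cell (3,7): code 1001 → (4.000,7.838)–(3.000,7.089)
cell (4,4): code 0010 → (4.000,4.942)–(4.144,5.000)
cell (4,5): code 0111 → (4.144,5.000)–(5.000,5.172)
cell (4,7): code 1001 → (5.000,7.624)–(4.000,7.838)
cell (5,5): code 0010 → (5.000,5.172)–(5.710,6.000)
cell (5,6): code 0011 → (5.710,6.000)–(5.600,7.000)
cell (5,7): code 0001 → (5.600,7.000)–(5.000,7.624)
total: 12 segments, chained into 1 closed loop(s), length Σ = 9.076531

segments=12 loops=1 length=9.077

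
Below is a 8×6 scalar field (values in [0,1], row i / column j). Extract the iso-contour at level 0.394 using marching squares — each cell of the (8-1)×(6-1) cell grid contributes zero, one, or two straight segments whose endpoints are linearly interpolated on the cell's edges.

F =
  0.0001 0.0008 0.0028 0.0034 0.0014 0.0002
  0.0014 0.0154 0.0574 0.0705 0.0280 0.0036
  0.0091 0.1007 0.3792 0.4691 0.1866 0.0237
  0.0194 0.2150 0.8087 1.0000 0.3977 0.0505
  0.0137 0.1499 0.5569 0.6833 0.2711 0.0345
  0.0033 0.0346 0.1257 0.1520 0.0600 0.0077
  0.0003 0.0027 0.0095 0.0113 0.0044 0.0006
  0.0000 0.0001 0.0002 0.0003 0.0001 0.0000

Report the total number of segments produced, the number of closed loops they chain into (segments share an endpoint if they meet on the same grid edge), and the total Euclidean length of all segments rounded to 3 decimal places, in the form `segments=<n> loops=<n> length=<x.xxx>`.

cell (1,2): code 0100 → (1.812,3.000)–(2.000,2.165)
cell (1,3): code 1000 → (2.000,3.266)–(1.812,3.000)
cell (2,1): code 0100 → (2.034,2.000)–(3.000,1.301)
cell (2,2): code 1110 → (2.000,2.165)–(2.034,2.000)
cell (2,3): code 1101 → (2.982,4.000)–(2.000,3.266)
cell (2,4): code 1000 → (3.000,4.011)–(2.982,4.000)
cell (3,1): code 0110 → (3.000,1.301)–(4.000,1.600)
cell (3,3): code 1011 → (4.000,3.702)–(3.029,4.000)
cell (3,4): code 0001 → (3.029,4.000)–(3.000,4.011)
cell (4,1): code 0010 → (4.000,1.600)–(4.378,2.000)
cell (4,2): code 0011 → (4.378,2.000)–(4.545,3.000)
cell (4,3): code 0001 → (4.545,3.000)–(4.000,3.702)
total: 12 segments, chained into 1 closed loop(s), length Σ = 8.331738

segments=12 loops=1 length=8.332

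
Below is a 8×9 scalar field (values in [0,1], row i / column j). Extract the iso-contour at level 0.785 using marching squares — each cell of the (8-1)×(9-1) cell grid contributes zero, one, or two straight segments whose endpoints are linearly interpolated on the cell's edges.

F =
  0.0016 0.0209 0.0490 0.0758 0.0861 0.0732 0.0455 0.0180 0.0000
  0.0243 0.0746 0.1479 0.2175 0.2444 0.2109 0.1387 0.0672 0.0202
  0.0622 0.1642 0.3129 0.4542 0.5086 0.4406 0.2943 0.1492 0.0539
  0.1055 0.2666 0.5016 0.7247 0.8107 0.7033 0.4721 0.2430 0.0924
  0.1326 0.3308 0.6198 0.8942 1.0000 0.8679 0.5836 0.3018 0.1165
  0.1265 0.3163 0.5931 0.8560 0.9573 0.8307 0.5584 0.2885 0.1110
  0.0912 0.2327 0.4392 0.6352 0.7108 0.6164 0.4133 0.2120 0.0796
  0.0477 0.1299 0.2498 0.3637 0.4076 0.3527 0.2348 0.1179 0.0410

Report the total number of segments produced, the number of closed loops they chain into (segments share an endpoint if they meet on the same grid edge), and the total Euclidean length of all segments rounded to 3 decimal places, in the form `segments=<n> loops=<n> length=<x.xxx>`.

segments=12 loops=1 length=8.486

cell (2,3): code 0100 → (2.915,4.000)–(3.000,3.701)
cell (2,4): code 1000 → (3.000,4.239)–(2.915,4.000)
cell (3,2): code 0100 → (3.356,3.000)–(4.000,2.602)
cell (3,3): code 1110 → (3.000,3.701)–(3.356,3.000)
cell (3,4): code 1101 → (3.496,5.000)–(3.000,4.239)
cell (3,5): code 1000 → (4.000,5.292)–(3.496,5.000)
cell (4,2): code 0110 → (4.000,2.602)–(5.000,2.730)
cell (4,5): code 1001 → (5.000,5.168)–(4.000,5.292)
cell (5,2): code 0010 → (5.000,2.730)–(5.322,3.000)
cell (5,3): code 0011 → (5.322,3.000)–(5.699,4.000)
cell (5,4): code 0011 → (5.699,4.000)–(5.213,5.000)
cell (5,5): code 0001 → (5.213,5.000)–(5.000,5.168)
total: 12 segments, chained into 1 closed loop(s), length Σ = 8.486112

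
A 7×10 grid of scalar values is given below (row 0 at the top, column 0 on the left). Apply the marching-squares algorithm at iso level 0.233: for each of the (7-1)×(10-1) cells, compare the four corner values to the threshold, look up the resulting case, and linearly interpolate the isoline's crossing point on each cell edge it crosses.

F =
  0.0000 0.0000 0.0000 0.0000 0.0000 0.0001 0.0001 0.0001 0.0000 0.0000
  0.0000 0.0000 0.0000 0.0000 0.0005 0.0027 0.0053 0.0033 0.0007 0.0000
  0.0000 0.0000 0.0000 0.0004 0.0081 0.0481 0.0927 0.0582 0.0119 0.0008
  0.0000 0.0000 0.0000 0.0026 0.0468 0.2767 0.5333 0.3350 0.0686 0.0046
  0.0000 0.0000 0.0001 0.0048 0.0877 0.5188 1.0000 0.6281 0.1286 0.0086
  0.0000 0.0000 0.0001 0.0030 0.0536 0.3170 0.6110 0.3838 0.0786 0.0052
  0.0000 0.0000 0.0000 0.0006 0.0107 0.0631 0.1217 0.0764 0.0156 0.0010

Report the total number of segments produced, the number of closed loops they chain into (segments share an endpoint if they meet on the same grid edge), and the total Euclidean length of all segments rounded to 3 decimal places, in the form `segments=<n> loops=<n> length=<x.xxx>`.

segments=12 loops=1 length=10.538

cell (2,4): code 0100 → (2.809,5.000)–(3.000,4.810)
cell (2,5): code 1100 → (2.318,6.000)–(2.809,5.000)
cell (2,6): code 1100 → (2.632,7.000)–(2.318,6.000)
cell (2,7): code 1000 → (3.000,7.383)–(2.632,7.000)
cell (3,4): code 0110 → (3.000,4.810)–(4.000,4.337)
cell (3,7): code 1001 → (4.000,7.791)–(3.000,7.383)
cell (4,4): code 0110 → (4.000,4.337)–(5.000,4.681)
cell (4,7): code 1001 → (5.000,7.494)–(4.000,7.791)
cell (5,4): code 0010 → (5.000,4.681)–(5.331,5.000)
cell (5,5): code 0011 → (5.331,5.000)–(5.773,6.000)
cell (5,6): code 0011 → (5.773,6.000)–(5.491,7.000)
cell (5,7): code 0001 → (5.491,7.000)–(5.000,7.494)
total: 12 segments, chained into 1 closed loop(s), length Σ = 10.537517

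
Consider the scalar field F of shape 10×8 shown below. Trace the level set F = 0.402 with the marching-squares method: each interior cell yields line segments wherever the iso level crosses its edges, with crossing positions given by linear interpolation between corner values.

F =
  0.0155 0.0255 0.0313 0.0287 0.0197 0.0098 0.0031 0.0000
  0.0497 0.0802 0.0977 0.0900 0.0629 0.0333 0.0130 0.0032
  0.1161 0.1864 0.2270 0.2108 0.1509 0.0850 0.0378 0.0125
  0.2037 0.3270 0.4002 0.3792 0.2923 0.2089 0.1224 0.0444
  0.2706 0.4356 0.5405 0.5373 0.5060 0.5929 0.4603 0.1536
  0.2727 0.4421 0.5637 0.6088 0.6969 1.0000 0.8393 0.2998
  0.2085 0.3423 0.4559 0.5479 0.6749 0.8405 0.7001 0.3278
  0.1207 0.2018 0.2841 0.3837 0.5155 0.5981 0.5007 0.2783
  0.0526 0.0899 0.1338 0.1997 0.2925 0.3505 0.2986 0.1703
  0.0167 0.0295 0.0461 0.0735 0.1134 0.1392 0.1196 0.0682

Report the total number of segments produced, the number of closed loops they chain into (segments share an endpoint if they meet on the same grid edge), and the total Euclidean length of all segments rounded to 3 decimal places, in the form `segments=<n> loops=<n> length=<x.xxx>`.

segments=20 loops=1 length=17.108

cell (3,0): code 0100 → (3.691,1.000)–(4.000,0.796)
cell (3,1): code 1100 → (3.013,2.000)–(3.691,1.000)
cell (3,2): code 1100 → (3.144,3.000)–(3.013,2.000)
cell (3,3): code 1100 → (3.513,4.000)–(3.144,3.000)
cell (3,4): code 1100 → (3.503,5.000)–(3.513,4.000)
cell (3,5): code 1100 → (3.827,6.000)–(3.503,5.000)
cell (3,6): code 1000 → (4.000,6.190)–(3.827,6.000)
cell (4,0): code 0110 → (4.000,0.796)–(5.000,0.763)
cell (4,6): code 1001 → (5.000,6.811)–(4.000,6.190)
cell (5,0): code 0010 → (5.000,0.763)–(5.402,1.000)
cell (5,1): code 0111 → (5.402,1.000)–(6.000,1.526)
cell (5,6): code 1001 → (6.000,6.801)–(5.000,6.811)
cell (6,1): code 0010 → (6.000,1.526)–(6.314,2.000)
cell (6,2): code 0011 → (6.314,2.000)–(6.889,3.000)
cell (6,3): code 0111 → (6.889,3.000)–(7.000,3.139)
cell (6,6): code 1001 → (7.000,6.444)–(6.000,6.801)
cell (7,3): code 0010 → (7.000,3.139)–(7.509,4.000)
cell (7,4): code 0011 → (7.509,4.000)–(7.792,5.000)
cell (7,5): code 0011 → (7.792,5.000)–(7.488,6.000)
cell (7,6): code 0001 → (7.488,6.000)–(7.000,6.444)
total: 20 segments, chained into 1 closed loop(s), length Σ = 17.107827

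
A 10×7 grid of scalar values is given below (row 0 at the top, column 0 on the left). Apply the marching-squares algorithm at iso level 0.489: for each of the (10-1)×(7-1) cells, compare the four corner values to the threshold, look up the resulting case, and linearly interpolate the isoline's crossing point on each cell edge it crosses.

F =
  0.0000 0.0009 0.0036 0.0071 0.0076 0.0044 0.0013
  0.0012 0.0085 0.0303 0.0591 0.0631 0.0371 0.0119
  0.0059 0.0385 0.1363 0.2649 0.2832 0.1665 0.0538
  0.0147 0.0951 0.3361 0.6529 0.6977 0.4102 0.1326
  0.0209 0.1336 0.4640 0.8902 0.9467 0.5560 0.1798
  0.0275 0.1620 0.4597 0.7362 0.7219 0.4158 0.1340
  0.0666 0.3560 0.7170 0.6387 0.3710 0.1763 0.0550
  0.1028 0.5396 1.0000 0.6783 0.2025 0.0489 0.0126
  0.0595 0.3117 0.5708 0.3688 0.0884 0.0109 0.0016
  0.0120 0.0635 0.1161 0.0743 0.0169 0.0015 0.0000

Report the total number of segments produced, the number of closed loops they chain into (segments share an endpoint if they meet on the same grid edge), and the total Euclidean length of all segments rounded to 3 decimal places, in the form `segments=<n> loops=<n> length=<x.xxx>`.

cell (2,2): code 0100 → (2.578,3.000)–(3.000,2.483)
cell (2,3): code 1100 → (2.497,4.000)–(2.578,3.000)
cell (2,4): code 1000 → (3.000,4.726)–(2.497,4.000)
cell (3,2): code 0110 → (3.000,2.483)–(4.000,2.059)
cell (3,4): code 1101 → (3.540,5.000)–(3.000,4.726)
cell (3,5): code 1000 → (4.000,5.178)–(3.540,5.000)
cell (4,2): code 0110 → (4.000,2.059)–(5.000,2.106)
cell (4,4): code 1011 → (5.000,4.761)–(4.478,5.000)
cell (4,5): code 0001 → (4.478,5.000)–(4.000,5.178)
cell (5,1): code 0100 → (5.114,2.000)–(6.000,1.368)
cell (5,2): code 1110 → (5.000,2.106)–(5.114,2.000)
cell (5,3): code 1011 → (6.000,3.559)–(5.664,4.000)
cell (5,4): code 0001 → (5.664,4.000)–(5.000,4.761)
cell (6,0): code 0100 → (6.724,1.000)–(7.000,0.884)
cell (6,1): code 1110 → (6.000,1.368)–(6.724,1.000)
cell (6,3): code 1001 → (7.000,3.398)–(6.000,3.559)
cell (7,0): code 0010 → (7.000,0.884)–(7.222,1.000)
cell (7,1): code 0111 → (7.222,1.000)–(8.000,1.684)
cell (7,2): code 1011 → (8.000,2.405)–(7.612,3.000)
cell (7,3): code 0001 → (7.612,3.000)–(7.000,3.398)
cell (8,1): code 0010 → (8.000,1.684)–(8.180,2.000)
cell (8,2): code 0001 → (8.180,2.000)–(8.000,2.405)
total: 22 segments, chained into 1 closed loop(s), length Σ = 15.290644

segments=22 loops=1 length=15.291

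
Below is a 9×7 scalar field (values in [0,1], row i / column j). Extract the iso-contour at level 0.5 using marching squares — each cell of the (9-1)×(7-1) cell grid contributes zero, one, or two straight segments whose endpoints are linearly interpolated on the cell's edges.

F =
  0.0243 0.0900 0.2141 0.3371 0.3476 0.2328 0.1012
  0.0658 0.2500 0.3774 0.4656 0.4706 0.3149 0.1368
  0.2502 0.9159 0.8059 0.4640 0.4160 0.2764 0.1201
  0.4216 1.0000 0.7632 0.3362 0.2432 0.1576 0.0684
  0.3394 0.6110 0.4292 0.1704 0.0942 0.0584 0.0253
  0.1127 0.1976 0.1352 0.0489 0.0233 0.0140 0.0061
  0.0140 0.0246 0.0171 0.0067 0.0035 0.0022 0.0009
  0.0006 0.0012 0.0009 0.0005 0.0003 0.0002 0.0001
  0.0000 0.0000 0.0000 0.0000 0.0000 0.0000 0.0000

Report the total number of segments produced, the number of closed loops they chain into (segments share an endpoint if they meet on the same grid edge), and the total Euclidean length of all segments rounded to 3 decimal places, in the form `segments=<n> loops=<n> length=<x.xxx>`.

segments=10 loops=1 length=8.797

cell (1,0): code 0100 → (1.375,1.000)–(2.000,0.375)
cell (1,1): code 1100 → (1.286,2.000)–(1.375,1.000)
cell (1,2): code 1000 → (2.000,2.895)–(1.286,2.000)
cell (2,0): code 0110 → (2.000,0.375)–(3.000,0.136)
cell (2,2): code 1001 → (3.000,2.616)–(2.000,2.895)
cell (3,0): code 0110 → (3.000,0.136)–(4.000,0.591)
cell (3,1): code 1011 → (4.000,1.611)–(3.788,2.000)
cell (3,2): code 0001 → (3.788,2.000)–(3.000,2.616)
cell (4,0): code 0010 → (4.000,0.591)–(4.269,1.000)
cell (4,1): code 0001 → (4.269,1.000)–(4.000,1.611)
total: 10 segments, chained into 1 closed loop(s), length Σ = 8.797140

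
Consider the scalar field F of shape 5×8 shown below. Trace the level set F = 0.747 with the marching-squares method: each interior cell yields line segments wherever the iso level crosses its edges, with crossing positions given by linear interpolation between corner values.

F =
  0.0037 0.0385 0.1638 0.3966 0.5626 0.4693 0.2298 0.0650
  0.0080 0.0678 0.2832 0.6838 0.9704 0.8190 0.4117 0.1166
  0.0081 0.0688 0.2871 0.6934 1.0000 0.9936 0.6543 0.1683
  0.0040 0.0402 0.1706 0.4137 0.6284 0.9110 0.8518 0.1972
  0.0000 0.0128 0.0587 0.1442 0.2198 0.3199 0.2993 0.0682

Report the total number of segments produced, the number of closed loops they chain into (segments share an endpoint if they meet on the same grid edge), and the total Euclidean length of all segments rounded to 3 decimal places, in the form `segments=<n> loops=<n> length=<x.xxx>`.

cell (0,3): code 0100 → (0.452,4.000)–(1.000,3.221)
cell (0,4): code 1100 → (0.794,5.000)–(0.452,4.000)
cell (0,5): code 1000 → (1.000,5.177)–(0.794,5.000)
cell (1,3): code 0110 → (1.000,3.221)–(2.000,3.175)
cell (1,5): code 1001 → (2.000,5.727)–(1.000,5.177)
cell (2,3): code 0010 → (2.000,3.175)–(2.681,4.000)
cell (2,4): code 0111 → (2.681,4.000)–(3.000,4.420)
cell (2,5): code 1101 → (2.469,6.000)–(2.000,5.727)
cell (2,6): code 1000 → (3.000,6.160)–(2.469,6.000)
cell (3,4): code 0010 → (3.000,4.420)–(3.277,5.000)
cell (3,5): code 0011 → (3.277,5.000)–(3.190,6.000)
cell (3,6): code 0001 → (3.190,6.000)–(3.000,6.160)
total: 12 segments, chained into 1 closed loop(s), length Σ = 9.012956

segments=12 loops=1 length=9.013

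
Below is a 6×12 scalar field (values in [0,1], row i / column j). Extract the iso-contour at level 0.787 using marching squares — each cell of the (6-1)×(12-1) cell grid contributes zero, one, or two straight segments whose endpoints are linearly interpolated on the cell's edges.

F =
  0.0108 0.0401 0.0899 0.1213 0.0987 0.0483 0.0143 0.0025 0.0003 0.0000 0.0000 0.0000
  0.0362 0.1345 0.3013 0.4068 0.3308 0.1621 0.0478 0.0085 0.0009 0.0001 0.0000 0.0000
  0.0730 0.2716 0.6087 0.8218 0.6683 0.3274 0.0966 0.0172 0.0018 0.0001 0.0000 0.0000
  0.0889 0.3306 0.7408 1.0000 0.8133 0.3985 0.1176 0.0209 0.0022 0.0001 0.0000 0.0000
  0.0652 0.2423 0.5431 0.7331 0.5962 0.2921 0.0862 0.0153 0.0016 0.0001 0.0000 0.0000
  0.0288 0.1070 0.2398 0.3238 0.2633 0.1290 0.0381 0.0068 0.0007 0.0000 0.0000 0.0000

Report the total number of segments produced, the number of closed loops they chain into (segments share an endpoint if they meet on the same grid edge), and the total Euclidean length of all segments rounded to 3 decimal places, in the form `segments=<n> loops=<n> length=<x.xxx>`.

segments=8 loops=1 length=5.431

cell (1,2): code 0100 → (1.916,3.000)–(2.000,2.837)
cell (1,3): code 1000 → (2.000,3.227)–(1.916,3.000)
cell (2,2): code 0110 → (2.000,2.837)–(3.000,2.178)
cell (2,3): code 1101 → (2.819,4.000)–(2.000,3.227)
cell (2,4): code 1000 → (3.000,4.063)–(2.819,4.000)
cell (3,2): code 0010 → (3.000,2.178)–(3.798,3.000)
cell (3,3): code 0011 → (3.798,3.000)–(3.121,4.000)
cell (3,4): code 0001 → (3.121,4.000)–(3.000,4.063)
total: 8 segments, chained into 1 closed loop(s), length Σ = 5.430656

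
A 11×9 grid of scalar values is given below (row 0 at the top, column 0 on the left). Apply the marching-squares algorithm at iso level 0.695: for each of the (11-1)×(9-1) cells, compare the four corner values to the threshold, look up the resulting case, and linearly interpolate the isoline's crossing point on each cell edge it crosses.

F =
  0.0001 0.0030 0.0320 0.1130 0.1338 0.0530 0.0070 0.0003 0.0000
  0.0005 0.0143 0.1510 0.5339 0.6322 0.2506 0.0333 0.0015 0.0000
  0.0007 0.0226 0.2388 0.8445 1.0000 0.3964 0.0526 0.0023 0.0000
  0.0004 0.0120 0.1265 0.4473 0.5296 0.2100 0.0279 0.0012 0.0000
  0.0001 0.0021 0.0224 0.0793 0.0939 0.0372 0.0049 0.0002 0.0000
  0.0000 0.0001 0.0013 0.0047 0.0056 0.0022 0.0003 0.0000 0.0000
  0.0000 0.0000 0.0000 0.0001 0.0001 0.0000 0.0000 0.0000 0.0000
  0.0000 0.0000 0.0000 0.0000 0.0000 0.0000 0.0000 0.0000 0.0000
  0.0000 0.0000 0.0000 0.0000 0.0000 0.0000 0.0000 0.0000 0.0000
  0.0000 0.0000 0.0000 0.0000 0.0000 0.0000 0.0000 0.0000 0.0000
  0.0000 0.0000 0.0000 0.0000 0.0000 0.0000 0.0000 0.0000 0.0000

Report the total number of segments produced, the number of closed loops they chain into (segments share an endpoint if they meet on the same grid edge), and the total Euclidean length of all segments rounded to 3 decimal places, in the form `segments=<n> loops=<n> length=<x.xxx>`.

segments=6 loops=1 length=4.879

cell (1,2): code 0100 → (1.519,3.000)–(2.000,2.753)
cell (1,3): code 1100 → (1.171,4.000)–(1.519,3.000)
cell (1,4): code 1000 → (2.000,4.505)–(1.171,4.000)
cell (2,2): code 0010 → (2.000,2.753)–(2.376,3.000)
cell (2,3): code 0011 → (2.376,3.000)–(2.648,4.000)
cell (2,4): code 0001 → (2.648,4.000)–(2.000,4.505)
total: 6 segments, chained into 1 closed loop(s), length Σ = 4.879256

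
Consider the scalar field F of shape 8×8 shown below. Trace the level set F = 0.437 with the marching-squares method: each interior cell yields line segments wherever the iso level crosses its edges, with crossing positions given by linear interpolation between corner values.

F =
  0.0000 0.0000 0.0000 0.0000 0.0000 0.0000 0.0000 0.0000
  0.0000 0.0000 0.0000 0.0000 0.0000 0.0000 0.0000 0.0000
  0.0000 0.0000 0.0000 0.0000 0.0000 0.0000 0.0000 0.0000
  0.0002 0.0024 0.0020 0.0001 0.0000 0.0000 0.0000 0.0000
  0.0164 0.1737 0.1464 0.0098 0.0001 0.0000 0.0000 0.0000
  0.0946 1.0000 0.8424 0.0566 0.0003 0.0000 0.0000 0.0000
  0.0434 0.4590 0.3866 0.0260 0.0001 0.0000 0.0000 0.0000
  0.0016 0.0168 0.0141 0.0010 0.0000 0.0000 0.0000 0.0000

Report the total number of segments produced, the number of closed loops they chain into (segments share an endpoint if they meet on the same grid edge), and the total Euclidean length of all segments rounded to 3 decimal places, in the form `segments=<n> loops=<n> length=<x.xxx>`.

segments=8 loops=1 length=5.970

cell (4,0): code 0100 → (4.319,1.000)–(5.000,0.378)
cell (4,1): code 1100 → (4.418,2.000)–(4.319,1.000)
cell (4,2): code 1000 → (5.000,2.516)–(4.418,2.000)
cell (5,0): code 0110 → (5.000,0.378)–(6.000,0.947)
cell (5,1): code 1011 → (6.000,1.304)–(5.889,2.000)
cell (5,2): code 0001 → (5.889,2.000)–(5.000,2.516)
cell (6,0): code 0010 → (6.000,0.947)–(6.050,1.000)
cell (6,1): code 0001 → (6.050,1.000)–(6.000,1.304)
total: 8 segments, chained into 1 closed loop(s), length Σ = 5.969550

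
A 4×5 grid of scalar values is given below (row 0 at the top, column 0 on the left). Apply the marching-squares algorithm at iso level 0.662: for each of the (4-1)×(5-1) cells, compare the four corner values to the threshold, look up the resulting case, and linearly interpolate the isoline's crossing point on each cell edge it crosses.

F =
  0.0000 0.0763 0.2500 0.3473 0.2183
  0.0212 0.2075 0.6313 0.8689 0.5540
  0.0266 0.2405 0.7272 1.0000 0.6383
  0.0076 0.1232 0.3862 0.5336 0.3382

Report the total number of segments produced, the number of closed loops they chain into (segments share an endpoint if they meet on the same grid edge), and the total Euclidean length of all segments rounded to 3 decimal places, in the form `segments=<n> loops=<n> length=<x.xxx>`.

segments=8 loops=1 length=6.350

cell (0,2): code 0100 → (0.603,3.000)–(1.000,2.129)
cell (0,3): code 1000 → (1.000,3.657)–(0.603,3.000)
cell (1,1): code 0100 → (1.320,2.000)–(2.000,1.866)
cell (1,2): code 1110 → (1.000,2.129)–(1.320,2.000)
cell (1,3): code 1001 → (2.000,3.934)–(1.000,3.657)
cell (2,1): code 0010 → (2.000,1.866)–(2.191,2.000)
cell (2,2): code 0011 → (2.191,2.000)–(2.725,3.000)
cell (2,3): code 0001 → (2.725,3.000)–(2.000,3.934)
total: 8 segments, chained into 1 closed loop(s), length Σ = 6.349733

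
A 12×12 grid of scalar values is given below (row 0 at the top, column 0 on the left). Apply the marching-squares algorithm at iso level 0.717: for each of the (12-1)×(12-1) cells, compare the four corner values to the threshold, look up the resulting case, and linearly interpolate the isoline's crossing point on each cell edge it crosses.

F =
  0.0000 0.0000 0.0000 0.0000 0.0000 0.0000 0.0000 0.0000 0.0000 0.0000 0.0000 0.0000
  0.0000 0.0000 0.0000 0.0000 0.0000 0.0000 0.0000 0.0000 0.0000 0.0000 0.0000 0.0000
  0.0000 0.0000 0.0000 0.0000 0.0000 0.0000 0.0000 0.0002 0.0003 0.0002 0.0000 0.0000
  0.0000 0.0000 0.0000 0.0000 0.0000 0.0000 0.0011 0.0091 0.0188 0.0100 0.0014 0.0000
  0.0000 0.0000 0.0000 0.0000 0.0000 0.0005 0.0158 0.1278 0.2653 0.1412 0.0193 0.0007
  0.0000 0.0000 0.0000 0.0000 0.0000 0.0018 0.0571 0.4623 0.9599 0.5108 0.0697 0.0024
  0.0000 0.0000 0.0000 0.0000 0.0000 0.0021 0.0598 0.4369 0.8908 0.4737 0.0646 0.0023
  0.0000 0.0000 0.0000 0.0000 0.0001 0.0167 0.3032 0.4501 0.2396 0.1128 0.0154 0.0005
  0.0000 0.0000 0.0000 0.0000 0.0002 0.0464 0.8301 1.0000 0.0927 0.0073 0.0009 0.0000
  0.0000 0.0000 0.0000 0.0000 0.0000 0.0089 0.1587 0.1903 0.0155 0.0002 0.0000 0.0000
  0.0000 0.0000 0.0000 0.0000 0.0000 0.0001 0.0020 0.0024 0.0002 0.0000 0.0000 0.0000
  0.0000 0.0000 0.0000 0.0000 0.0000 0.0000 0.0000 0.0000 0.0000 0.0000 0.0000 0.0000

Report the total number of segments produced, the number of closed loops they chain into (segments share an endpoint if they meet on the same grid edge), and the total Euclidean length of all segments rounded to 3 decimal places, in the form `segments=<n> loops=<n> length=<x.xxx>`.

cell (4,7): code 0100 → (4.650,8.000)–(5.000,7.512)
cell (4,8): code 1000 → (5.000,8.541)–(4.650,8.000)
cell (5,7): code 0110 → (5.000,7.512)–(6.000,7.617)
cell (5,8): code 1001 → (6.000,8.417)–(5.000,8.541)
cell (6,7): code 0010 → (6.000,7.617)–(6.267,8.000)
cell (6,8): code 0001 → (6.267,8.000)–(6.000,8.417)
cell (7,5): code 0100 → (7.785,6.000)–(8.000,5.856)
cell (7,6): code 1100 → (7.485,7.000)–(7.785,6.000)
cell (7,7): code 1000 → (8.000,7.312)–(7.485,7.000)
cell (8,5): code 0010 → (8.000,5.856)–(8.168,6.000)
cell (8,6): code 0011 → (8.168,6.000)–(8.350,7.000)
cell (8,7): code 0001 → (8.350,7.000)–(8.000,7.312)
total: 12 segments, chained into 2 closed loop(s), length Σ = 7.830313

segments=12 loops=2 length=7.830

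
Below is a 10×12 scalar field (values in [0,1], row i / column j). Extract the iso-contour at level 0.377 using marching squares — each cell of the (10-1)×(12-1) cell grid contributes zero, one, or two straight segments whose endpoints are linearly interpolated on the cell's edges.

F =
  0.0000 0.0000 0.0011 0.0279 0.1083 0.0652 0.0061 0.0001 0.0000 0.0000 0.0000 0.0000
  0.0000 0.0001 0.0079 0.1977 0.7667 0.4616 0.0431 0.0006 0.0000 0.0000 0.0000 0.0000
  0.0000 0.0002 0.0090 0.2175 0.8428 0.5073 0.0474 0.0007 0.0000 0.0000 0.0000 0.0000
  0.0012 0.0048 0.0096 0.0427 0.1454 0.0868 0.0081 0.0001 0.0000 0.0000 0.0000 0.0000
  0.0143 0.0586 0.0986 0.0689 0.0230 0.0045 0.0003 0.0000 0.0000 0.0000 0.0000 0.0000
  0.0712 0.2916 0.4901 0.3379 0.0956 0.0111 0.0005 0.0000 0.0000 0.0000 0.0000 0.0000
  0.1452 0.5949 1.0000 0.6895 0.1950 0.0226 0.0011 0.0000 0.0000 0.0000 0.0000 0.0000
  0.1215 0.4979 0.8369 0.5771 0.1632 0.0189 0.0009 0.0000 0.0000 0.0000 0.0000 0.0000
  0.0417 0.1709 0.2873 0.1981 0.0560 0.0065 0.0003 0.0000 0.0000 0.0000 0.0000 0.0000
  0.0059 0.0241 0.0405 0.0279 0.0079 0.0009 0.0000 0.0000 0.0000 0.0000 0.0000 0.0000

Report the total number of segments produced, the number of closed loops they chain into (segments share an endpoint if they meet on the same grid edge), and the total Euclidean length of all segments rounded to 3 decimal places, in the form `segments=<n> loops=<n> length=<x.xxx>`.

cell (0,3): code 0100 → (0.408,4.000)–(1.000,3.315)
cell (0,4): code 1100 → (0.787,5.000)–(0.408,4.000)
cell (0,5): code 1000 → (1.000,5.202)–(0.787,5.000)
cell (1,3): code 0110 → (1.000,3.315)–(2.000,3.255)
cell (1,5): code 1001 → (2.000,5.283)–(1.000,5.202)
cell (2,3): code 0010 → (2.000,3.255)–(2.668,4.000)
cell (2,4): code 0011 → (2.668,4.000)–(2.310,5.000)
cell (2,5): code 0001 → (2.310,5.000)–(2.000,5.283)
cell (4,1): code 0100 → (4.711,2.000)–(5.000,1.430)
cell (4,2): code 1000 → (5.000,2.743)–(4.711,2.000)
cell (5,0): code 0100 → (5.282,1.000)–(6.000,0.515)
cell (5,1): code 1110 → (5.000,1.430)–(5.282,1.000)
cell (5,2): code 1101 → (5.111,3.000)–(5.000,2.743)
cell (5,3): code 1000 → (6.000,3.632)–(5.111,3.000)
cell (6,0): code 0110 → (6.000,0.515)–(7.000,0.679)
cell (6,3): code 1001 → (7.000,3.483)–(6.000,3.632)
cell (7,0): code 0010 → (7.000,0.679)–(7.370,1.000)
cell (7,1): code 0011 → (7.370,1.000)–(7.837,2.000)
cell (7,2): code 0011 → (7.837,2.000)–(7.528,3.000)
cell (7,3): code 0001 → (7.528,3.000)–(7.000,3.483)
total: 20 segments, chained into 2 closed loop(s), length Σ = 16.323510

segments=20 loops=2 length=16.324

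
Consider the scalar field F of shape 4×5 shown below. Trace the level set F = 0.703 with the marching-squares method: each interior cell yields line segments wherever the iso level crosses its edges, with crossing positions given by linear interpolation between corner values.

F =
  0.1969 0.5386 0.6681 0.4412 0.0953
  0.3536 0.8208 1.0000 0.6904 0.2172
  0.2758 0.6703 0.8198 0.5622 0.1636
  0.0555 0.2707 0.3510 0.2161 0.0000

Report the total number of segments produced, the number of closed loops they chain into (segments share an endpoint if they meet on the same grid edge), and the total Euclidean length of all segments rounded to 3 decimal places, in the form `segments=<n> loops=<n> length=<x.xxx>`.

cell (0,0): code 0100 → (0.583,1.000)–(1.000,0.748)
cell (0,1): code 1100 → (0.105,2.000)–(0.583,1.000)
cell (0,2): code 1000 → (1.000,2.959)–(0.105,2.000)
cell (1,0): code 0010 → (1.000,0.748)–(1.783,1.000)
cell (1,1): code 0111 → (1.783,1.000)–(2.000,1.219)
cell (1,2): code 1001 → (2.000,2.453)–(1.000,2.959)
cell (2,1): code 0010 → (2.000,1.219)–(2.249,2.000)
cell (2,2): code 0001 → (2.249,2.000)–(2.000,2.453)
total: 8 segments, chained into 1 closed loop(s), length Σ = 6.496376

segments=8 loops=1 length=6.496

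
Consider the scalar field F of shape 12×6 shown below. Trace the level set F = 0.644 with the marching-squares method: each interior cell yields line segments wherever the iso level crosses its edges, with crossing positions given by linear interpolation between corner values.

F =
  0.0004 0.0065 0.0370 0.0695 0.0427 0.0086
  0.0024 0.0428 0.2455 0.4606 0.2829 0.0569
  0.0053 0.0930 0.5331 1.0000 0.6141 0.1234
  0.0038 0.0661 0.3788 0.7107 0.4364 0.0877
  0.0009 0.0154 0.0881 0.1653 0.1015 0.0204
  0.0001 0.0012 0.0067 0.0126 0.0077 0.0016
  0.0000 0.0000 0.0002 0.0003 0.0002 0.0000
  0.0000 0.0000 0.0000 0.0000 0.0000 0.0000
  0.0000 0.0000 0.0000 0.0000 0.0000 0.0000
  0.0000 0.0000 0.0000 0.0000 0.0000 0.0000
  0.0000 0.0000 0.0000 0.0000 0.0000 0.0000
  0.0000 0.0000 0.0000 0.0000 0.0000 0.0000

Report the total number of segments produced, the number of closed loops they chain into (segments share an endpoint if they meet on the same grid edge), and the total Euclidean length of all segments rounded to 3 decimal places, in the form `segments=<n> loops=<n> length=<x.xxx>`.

cell (1,2): code 0100 → (1.340,3.000)–(2.000,2.238)
cell (1,3): code 1000 → (2.000,3.923)–(1.340,3.000)
cell (2,2): code 0110 → (2.000,2.238)–(3.000,2.799)
cell (2,3): code 1001 → (3.000,3.243)–(2.000,3.923)
cell (3,2): code 0010 → (3.000,2.799)–(3.122,3.000)
cell (3,3): code 0001 → (3.122,3.000)–(3.000,3.243)
total: 6 segments, chained into 1 closed loop(s), length Σ = 5.005976

segments=6 loops=1 length=5.006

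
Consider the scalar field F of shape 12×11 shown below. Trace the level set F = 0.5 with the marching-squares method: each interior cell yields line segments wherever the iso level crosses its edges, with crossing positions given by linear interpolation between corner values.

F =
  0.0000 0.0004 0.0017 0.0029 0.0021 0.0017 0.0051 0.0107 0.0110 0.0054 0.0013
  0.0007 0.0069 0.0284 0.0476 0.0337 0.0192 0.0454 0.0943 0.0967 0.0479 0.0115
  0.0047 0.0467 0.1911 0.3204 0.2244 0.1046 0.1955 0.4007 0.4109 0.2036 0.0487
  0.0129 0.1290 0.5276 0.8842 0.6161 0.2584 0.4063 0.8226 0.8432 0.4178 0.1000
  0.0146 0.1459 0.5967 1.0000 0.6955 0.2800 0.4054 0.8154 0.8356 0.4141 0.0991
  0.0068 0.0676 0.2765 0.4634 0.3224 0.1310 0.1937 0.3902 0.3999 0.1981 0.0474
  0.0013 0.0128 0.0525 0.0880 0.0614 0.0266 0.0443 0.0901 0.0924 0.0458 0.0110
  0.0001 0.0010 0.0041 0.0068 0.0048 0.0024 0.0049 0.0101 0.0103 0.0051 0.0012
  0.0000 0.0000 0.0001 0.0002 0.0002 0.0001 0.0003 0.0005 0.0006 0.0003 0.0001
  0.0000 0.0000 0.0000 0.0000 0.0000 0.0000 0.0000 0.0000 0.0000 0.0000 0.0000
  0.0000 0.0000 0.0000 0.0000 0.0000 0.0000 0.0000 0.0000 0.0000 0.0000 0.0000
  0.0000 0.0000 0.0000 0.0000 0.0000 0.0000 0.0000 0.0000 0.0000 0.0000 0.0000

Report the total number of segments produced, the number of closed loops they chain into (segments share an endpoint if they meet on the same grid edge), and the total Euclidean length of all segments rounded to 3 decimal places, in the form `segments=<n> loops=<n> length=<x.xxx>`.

cell (2,1): code 0100 → (2.918,2.000)–(3.000,1.931)
cell (2,2): code 1100 → (2.319,3.000)–(2.918,2.000)
cell (2,3): code 1100 → (2.704,4.000)–(2.319,3.000)
cell (2,4): code 1000 → (3.000,4.325)–(2.704,4.000)
cell (2,6): code 0100 → (2.235,7.000)–(3.000,6.225)
cell (2,7): code 1100 → (2.206,8.000)–(2.235,7.000)
cell (2,8): code 1000 → (3.000,8.807)–(2.206,8.000)
cell (3,1): code 0110 → (3.000,1.931)–(4.000,1.785)
cell (3,4): code 1001 → (4.000,4.471)–(3.000,4.325)
cell (3,6): code 0110 → (3.000,6.225)–(4.000,6.231)
cell (3,8): code 1001 → (4.000,8.796)–(3.000,8.807)
cell (4,1): code 0010 → (4.000,1.785)–(4.302,2.000)
cell (4,2): code 0011 → (4.302,2.000)–(4.932,3.000)
cell (4,3): code 0011 → (4.932,3.000)–(4.524,4.000)
cell (4,4): code 0001 → (4.524,4.000)–(4.000,4.471)
cell (4,6): code 0010 → (4.000,6.231)–(4.742,7.000)
cell (4,7): code 0011 → (4.742,7.000)–(4.770,8.000)
cell (4,8): code 0001 → (4.770,8.000)–(4.000,8.796)
total: 18 segments, chained into 2 closed loop(s), length Σ = 16.539743

segments=18 loops=2 length=16.540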